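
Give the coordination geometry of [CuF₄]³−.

Each fluoride is −1; balancing the −3 overall charge requires Cu(I).
Cu sits in group 11, so the d-electron count is 11 − 1 = 10.
With 4 monodentate ligands the coordination number is 4.
A d¹⁰ ion has no crystal-field stabilisation preference between square planar and tetrahedral, so four ligands adopt the sterically favoured tetrahedral geometry.

tetrahedral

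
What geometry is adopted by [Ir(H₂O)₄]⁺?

Water is neutral; balancing the +1 overall charge requires Ir(I).
Group 9 minus oxidation state 1 gives a d⁸ configuration.
With 4 monodentate ligands the coordination number is 4.
A 5d d⁸ ion has a large crystal-field splitting; square planar leaves the high-energy d_{x²−y²} orbital empty and maximises CFSE.

square planar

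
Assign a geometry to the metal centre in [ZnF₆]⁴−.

Ligand charges: each fluoride is −1. With an overall charge of −4 the zinc centre must be in the +2 oxidation state.
Group 12 minus oxidation state 2 gives a d¹⁰ configuration.
Coordination number: 6.
Six donors around a single metal centre give an octahedral coordination sphere.

octahedral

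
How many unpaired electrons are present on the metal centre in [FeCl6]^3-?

Ligand charges: each chloride is −1. With an overall charge of −3 the iron centre must be in the +3 oxidation state.
Iron is a group-8 element; Fe(III) is therefore d⁵.
The spin state decides the count: Chloride is a weak-field ligand for a first-row metal, so the complex is high-spin.
An octahedral high-spin d⁵ ion is t₂g³e_g², giving 5 unpaired electrons.

5 unpaired electrons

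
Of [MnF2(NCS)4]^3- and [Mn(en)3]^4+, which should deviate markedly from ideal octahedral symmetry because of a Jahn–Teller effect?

[MnF2(NCS)4]^3-: Summing ligand charges against the −3 overall charge gives an oxidation state of +3 for manganese. Mn sits in group 7, so the d-electron count is 7 − 3 = 4. Fluoride and isothiocyanate are weak-field ligands for a first-row metal, so the complex is high-spin. The t₂g³e_g¹ (high-spin) configuration has an unevenly filled e_g set; the Jahn–Teller theorem predicts a tetragonal distortion (typically axial elongation) to lift the degeneracy.
[Mn(en)3]^4+: Ethylenediamine is neutral; balancing the +4 overall charge requires Mn(IV). Group 7 minus oxidation state 4 gives a d³ configuration. The d³ configuration leaves the e_g set evenly filled (or empty) — no strong Jahn–Teller driving force.

[MnF2(NCS)4]^3-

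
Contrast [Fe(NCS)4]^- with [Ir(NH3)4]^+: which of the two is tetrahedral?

For [Fe(NCS)4]^-: Each isothiocyanate is −1; balancing the −1 overall charge requires Fe(III). Group 8 minus oxidation state 3 gives a d⁵ configuration. A high-spin d⁵ ion has zero CFSE in either geometry, so four ligands adopt the sterically favoured tetrahedral geometry. → tetrahedral.
For [Ir(NH3)4]^+: Summing ligand charges against the +1 overall charge gives an oxidation state of +1 for iridium. Iridium is a group-9 element; Ir(I) is therefore d⁸. A 5d d⁸ ion has a large crystal-field splitting; square planar leaves the high-energy d_{x²−y²} orbital empty and maximises CFSE. → square planar.

[Fe(NCS)4]^-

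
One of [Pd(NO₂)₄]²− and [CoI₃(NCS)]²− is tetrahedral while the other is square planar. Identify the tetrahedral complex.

[CoI₃(NCS)]²−

For [Pd(NO₂)₄]²−: Each nitro (N-bound nitrite) is −1; balancing the −2 overall charge requires Pd(II). Palladium is a group-10 element; Pd(II) is therefore d⁸. A 4d d⁸ ion has a large crystal-field splitting; square planar leaves the high-energy d_{x²−y²} orbital empty and maximises CFSE. → square planar.
For [CoI₃(NCS)]²−: Each iodide is −1; each isothiocyanate is −1; balancing the −2 overall charge requires Co(II). Co sits in group 9, so the d-electron count is 9 − 2 = 7. For a high-spin 3d d⁷ ion with weak-field ligands the small Δₜ gives little square-planar CFSE advantage, so four ligands adopt the sterically favoured tetrahedral geometry. → tetrahedral.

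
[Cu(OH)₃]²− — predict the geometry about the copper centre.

Ligand charges: each hydroxide is −1. With an overall charge of −2 the copper centre must be in the +1 oxidation state.
Cu sits in group 11, so the d-electron count is 11 − 1 = 10.
Coordination number: 3.
Three ligands around a d¹⁰ centre minimise repulsion in a trigonal-planar arrangement.

trigonal planar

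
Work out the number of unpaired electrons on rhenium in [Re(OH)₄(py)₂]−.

Each hydroxide is −1; pyridine is neutral; balancing the −1 overall charge requires Re(III).
Group 7 minus oxidation state 3 gives a d⁴ configuration.
The spin state decides the count: a 5d ion has a large Δₒ and is invariably low-spin.
An octahedral low-spin d⁴ ion is t₂g⁴e_g⁰, giving 2 unpaired electrons.

2 unpaired electrons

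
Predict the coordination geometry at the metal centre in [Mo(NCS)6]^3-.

octahedral

Summing ligand charges against the −3 overall charge gives an oxidation state of +3 for molybdenum.
Molybdenum is a group-6 element; Mo(III) is therefore d³.
With 6 monodentate ligands the coordination number is 6.
Six donors around a single metal centre give an octahedral coordination sphere.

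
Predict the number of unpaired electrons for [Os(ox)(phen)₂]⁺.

Each oxalate is −2; 1,10-phenanthroline is neutral; balancing the +1 overall charge requires Os(III).
Os sits in group 8, so the d-electron count is 8 − 3 = 5.
Counting donor atoms: 1×oxalate (bidentate) → 2 donors; 2×1,10-phenanthroline (bidentate) → 4 donors. Coordination number = 6.
The spin state decides the count: a 5d ion has a large Δₒ and is invariably low-spin.
An octahedral low-spin d⁵ ion is t₂g⁵e_g⁰, giving 1 unpaired electron.

1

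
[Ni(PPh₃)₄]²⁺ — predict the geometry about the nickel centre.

square planar

Summing ligand charges against the +2 overall charge gives an oxidation state of +2 for nickel.
Group 10 minus oxidation state 2 gives a d⁸ configuration.
With 4 monodentate ligands the coordination number is 4.
Triphenylphosphine is a strong-field ligand (high in the spectrochemical series).
A 3d d⁸ ion with strong-field ligands gains enough CFSE to favour square planar over tetrahedral.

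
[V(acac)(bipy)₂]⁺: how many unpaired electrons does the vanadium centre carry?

3 unpaired electrons

Summing ligand charges against the +1 overall charge gives an oxidation state of +2 for vanadium.
V sits in group 5, so the d-electron count is 5 − 2 = 3.
Counting donor atoms: 1×acetylacetonate (bidentate) → 2 donors; 2×2,2′-bipyridine (bidentate) → 4 donors. Coordination number = 6.
In an octahedral field the d³ configuration is t₂g³e_g⁰ (only one arrangement possible), giving 3 unpaired electrons.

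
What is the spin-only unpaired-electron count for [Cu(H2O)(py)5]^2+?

Water is neutral; pyridine is neutral; balancing the +2 overall charge requires Cu(II).
Copper is a group-11 element; Cu(II) is therefore d⁹.
In an octahedral field the d⁹ configuration is t₂g⁶e_g³ (only one arrangement possible), giving 1 unpaired electron.

1 unpaired electron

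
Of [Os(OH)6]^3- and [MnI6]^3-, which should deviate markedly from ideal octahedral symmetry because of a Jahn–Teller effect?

[Os(OH)6]^3-: Each hydroxide is −1; balancing the −3 overall charge requires Os(III). Osmium is a group-8 element; Os(III) is therefore d⁵. A 5d ion has a large Δₒ and is invariably low-spin. The d⁵ configuration leaves the e_g set evenly filled (or empty) — no strong Jahn–Teller driving force.
[MnI6]^3-: Summing ligand charges against the −3 overall charge gives an oxidation state of +3 for manganese. Mn sits in group 7, so the d-electron count is 7 − 3 = 4. Iodide is a weak-field ligand for a first-row metal, so the complex is high-spin. The t₂g³e_g¹ (high-spin) configuration has an unevenly filled e_g set; the Jahn–Teller theorem predicts a tetragonal distortion (typically axial elongation) to lift the degeneracy.

[MnI6]^3-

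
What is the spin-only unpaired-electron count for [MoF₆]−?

Summing ligand charges against the −1 overall charge gives an oxidation state of +5 for molybdenum.
Molybdenum is a group-6 element; Mo(V) is therefore d¹.
In an octahedral field the d¹ configuration is t₂g¹e_g⁰ (only one arrangement possible), giving 1 unpaired electron.

1 unpaired electron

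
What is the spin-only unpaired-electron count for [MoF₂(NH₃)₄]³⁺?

Each fluoride is −1; ammonia is neutral; balancing the +3 overall charge requires Mo(V).
Group 6 minus oxidation state 5 gives a d¹ configuration.
In an octahedral field the d¹ configuration is t₂g¹e_g⁰ (only one arrangement possible), giving 1 unpaired electron.

1 unpaired electron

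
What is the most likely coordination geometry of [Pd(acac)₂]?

square planar

Summing ligand charges against the 0 overall charge gives an oxidation state of +2 for palladium.
Group 10 minus oxidation state 2 gives a d⁸ configuration.
Counting donor atoms: 2×acetylacetonate (bidentate) → 4 donors. Coordination number = 4.
A 4d d⁸ ion has a large crystal-field splitting; square planar leaves the high-energy d_{x²−y²} orbital empty and maximises CFSE.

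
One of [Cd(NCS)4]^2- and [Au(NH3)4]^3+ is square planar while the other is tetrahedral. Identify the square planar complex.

For [Cd(NCS)4]^2-: Ligand charges: each isothiocyanate is −1. With an overall charge of −2 the cadmium centre must be in the +2 oxidation state. Cadmium is a group-12 element; Cd(II) is therefore d¹⁰. A d¹⁰ ion has no crystal-field stabilisation preference between square planar and tetrahedral, so four ligands adopt the sterically favoured tetrahedral geometry. → tetrahedral.
For [Au(NH3)4]^3+: Summing ligand charges against the +3 overall charge gives an oxidation state of +3 for gold. Group 11 minus oxidation state 3 gives a d⁸ configuration. A 5d d⁸ ion has a large crystal-field splitting; square planar leaves the high-energy d_{x²−y²} orbital empty and maximises CFSE. → square planar.

[Au(NH3)4]^3+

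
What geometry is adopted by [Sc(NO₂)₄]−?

tetrahedral

Summing ligand charges against the −1 overall charge gives an oxidation state of +3 for scandium.
Group 3 minus oxidation state 3 gives a d⁰ configuration.
With 4 monodentate ligands the coordination number is 4.
A d⁰ ion has no crystal-field stabilisation preference between square planar and tetrahedral, so four ligands adopt the sterically favoured tetrahedral geometry.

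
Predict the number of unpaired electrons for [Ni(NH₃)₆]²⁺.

Ligand charges: ammonia is neutral. With an overall charge of +2 the nickel centre must be in the +2 oxidation state.
Ni sits in group 10, so the d-electron count is 10 − 2 = 8.
In an octahedral field the d⁸ configuration is t₂g⁶e_g² (only one arrangement possible), giving 2 unpaired electrons.

2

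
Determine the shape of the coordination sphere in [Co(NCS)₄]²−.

Each isothiocyanate is −1; balancing the −2 overall charge requires Co(II).
Group 9 minus oxidation state 2 gives a d⁷ configuration.
Coordination number: 4.
Isothiocyanate is a weak-field ligand.
For a high-spin 3d d⁷ ion with weak-field ligands the small Δₜ gives little square-planar CFSE advantage, so four ligands adopt the sterically favoured tetrahedral geometry.

tetrahedral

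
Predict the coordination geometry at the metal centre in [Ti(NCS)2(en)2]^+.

octahedral

Summing ligand charges against the +1 overall charge gives an oxidation state of +3 for titanium.
Ti sits in group 4, so the d-electron count is 4 − 3 = 1.
Counting donor atoms: 2×isothiocyanate (monodentate) → 2 donors; 2×ethylenediamine (bidentate) → 4 donors. Coordination number = 6.
Six donors around a single metal centre give an octahedral coordination sphere.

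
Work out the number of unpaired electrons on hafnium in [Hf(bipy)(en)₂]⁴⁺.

2,2′-bipyridine is neutral; ethylenediamine is neutral; balancing the +4 overall charge requires Hf(IV).
Group 4 minus oxidation state 4 gives a d⁰ configuration.
Counting donor atoms: 1×2,2′-bipyridine (bidentate) → 2 donors; 2×ethylenediamine (bidentate) → 4 donors. Coordination number = 6.
In an octahedral field the d⁰ configuration is t₂g⁰e_g⁰, giving 0 unpaired electrons.

0 unpaired electrons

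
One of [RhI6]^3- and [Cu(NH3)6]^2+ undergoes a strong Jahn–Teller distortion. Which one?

[Cu(NH3)6]^2+

[RhI6]^3-: Summing ligand charges against the −3 overall charge gives an oxidation state of +3 for rhodium. Group 9 minus oxidation state 3 gives a d⁶ configuration. A 4d ion has a large Δₒ and is invariably low-spin. The d⁶ configuration leaves the e_g set evenly filled (or empty) — no strong Jahn–Teller driving force.
[Cu(NH3)6]^2+: Ligand charges: ammonia is neutral. With an overall charge of +2 the copper centre must be in the +2 oxidation state. Copper is a group-11 element; Cu(II) is therefore d⁹. The t₂g⁶e_g³ configuration has an unevenly filled e_g set; the Jahn–Teller theorem predicts a tetragonal distortion (typically axial elongation) to lift the degeneracy.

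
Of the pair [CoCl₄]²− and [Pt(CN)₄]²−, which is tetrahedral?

For [CoCl₄]²−: Summing ligand charges against the −2 overall charge gives an oxidation state of +2 for cobalt. Co sits in group 9, so the d-electron count is 9 − 2 = 7. For a high-spin 3d d⁷ ion with weak-field ligands the small Δₜ gives little square-planar CFSE advantage, so four ligands adopt the sterically favoured tetrahedral geometry. → tetrahedral.
For [Pt(CN)₄]²−: Summing ligand charges against the −2 overall charge gives an oxidation state of +2 for platinum. Platinum is a group-10 element; Pt(II) is therefore d⁸. A 5d d⁸ ion has a large crystal-field splitting; square planar leaves the high-energy d_{x²−y²} orbital empty and maximises CFSE. → square planar.

[CoCl₄]²−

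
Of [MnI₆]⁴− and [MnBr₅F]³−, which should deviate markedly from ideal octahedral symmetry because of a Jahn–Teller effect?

[MnI₆]⁴−: Summing ligand charges against the −4 overall charge gives an oxidation state of +2 for manganese. Mn sits in group 7, so the d-electron count is 7 − 2 = 5. Iodide is a weak-field ligand for a first-row metal, so the complex is high-spin. The d⁵ configuration leaves the e_g set evenly filled (or empty) — no strong Jahn–Teller driving force.
[MnBr₅F]³−: Summing ligand charges against the −3 overall charge gives an oxidation state of +3 for manganese. Mn sits in group 7, so the d-electron count is 7 − 3 = 4. Bromide and fluoride are weak-field ligands for a first-row metal, so the complex is high-spin. The t₂g³e_g¹ (high-spin) configuration has an unevenly filled e_g set; the Jahn–Teller theorem predicts a tetragonal distortion (typically axial elongation) to lift the degeneracy.

[MnBr₅F]³−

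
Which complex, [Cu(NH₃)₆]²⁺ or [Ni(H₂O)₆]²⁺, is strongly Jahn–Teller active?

[Cu(NH₃)₆]²⁺

[Cu(NH₃)₆]²⁺: Ligand charges: ammonia is neutral. With an overall charge of +2 the copper centre must be in the +2 oxidation state. Cu sits in group 11, so the d-electron count is 11 − 2 = 9. The t₂g⁶e_g³ configuration has an unevenly filled e_g set; the Jahn–Teller theorem predicts a tetragonal distortion (typically axial elongation) to lift the degeneracy.
[Ni(H₂O)₆]²⁺: Ligand charges: water is neutral. With an overall charge of +2 the nickel centre must be in the +2 oxidation state. Nickel is a group-10 element; Ni(II) is therefore d⁸. The d⁸ configuration leaves the e_g set evenly filled (or empty) — no strong Jahn–Teller driving force.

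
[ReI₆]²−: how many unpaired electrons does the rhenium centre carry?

3

Ligand charges: each iodide is −1. With an overall charge of −2 the rhenium centre must be in the +4 oxidation state.
Group 7 minus oxidation state 4 gives a d³ configuration.
In an octahedral field the d³ configuration is t₂g³e_g⁰ (only one arrangement possible), giving 3 unpaired electrons.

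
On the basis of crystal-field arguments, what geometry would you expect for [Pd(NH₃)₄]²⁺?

square planar

Ligand charges: ammonia is neutral. With an overall charge of +2 the palladium centre must be in the +2 oxidation state.
Palladium is a group-10 element; Pd(II) is therefore d⁸.
With 4 monodentate ligands the coordination number is 4.
A 4d d⁸ ion has a large crystal-field splitting; square planar leaves the high-energy d_{x²−y²} orbital empty and maximises CFSE.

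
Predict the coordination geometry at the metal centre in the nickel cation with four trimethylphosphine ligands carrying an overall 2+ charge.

square planar

Ligand charges: trimethylphosphine is neutral. With an overall charge of +2 the nickel centre must be in the +2 oxidation state.
Ni sits in group 10, so the d-electron count is 10 − 2 = 8.
With 4 monodentate ligands the coordination number is 4.
Trimethylphosphine is a strong-field ligand (high in the spectrochemical series).
A 3d d⁸ ion with strong-field ligands gains enough CFSE to favour square planar over tetrahedral.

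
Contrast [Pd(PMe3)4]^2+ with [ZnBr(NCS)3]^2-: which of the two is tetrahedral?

[ZnBr(NCS)3]^2-

For [Pd(PMe3)4]^2+: Ligand charges: trimethylphosphine is neutral. With an overall charge of +2 the palladium centre must be in the +2 oxidation state. Group 10 minus oxidation state 2 gives a d⁸ configuration. A 4d d⁸ ion has a large crystal-field splitting; square planar leaves the high-energy d_{x²−y²} orbital empty and maximises CFSE. → square planar.
For [ZnBr(NCS)3]^2-: Ligand charges: each bromide is −1; each isothiocyanate is −1. With an overall charge of −2 the zinc centre must be in the +2 oxidation state. Zn sits in group 12, so the d-electron count is 12 − 2 = 10. A d¹⁰ ion has no crystal-field stabilisation preference between square planar and tetrahedral, so four ligands adopt the sterically favoured tetrahedral geometry. → tetrahedral.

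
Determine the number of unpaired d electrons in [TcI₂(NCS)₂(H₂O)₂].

3

Summing ligand charges against the 0 overall charge gives an oxidation state of +4 for technetium.
Technetium is a group-7 element; Tc(IV) is therefore d³.
In an octahedral field the d³ configuration is t₂g³e_g⁰ (only one arrangement possible), giving 3 unpaired electrons.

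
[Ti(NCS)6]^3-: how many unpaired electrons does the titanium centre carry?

1 unpaired electron

Ligand charges: each isothiocyanate is −1. With an overall charge of −3 the titanium centre must be in the +3 oxidation state.
Titanium is a group-4 element; Ti(III) is therefore d¹.
In an octahedral field the d¹ configuration is t₂g¹e_g⁰ (only one arrangement possible), giving 1 unpaired electron.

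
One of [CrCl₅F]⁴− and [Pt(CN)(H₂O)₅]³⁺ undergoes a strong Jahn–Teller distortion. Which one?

[CrCl₅F]⁴−: Each chloride is −1; each fluoride is −1; balancing the −4 overall charge requires Cr(II). Chromium is a group-6 element; Cr(II) is therefore d⁴. Chloride and fluoride are weak-field ligands for a first-row metal, so the complex is high-spin. The t₂g³e_g¹ (high-spin) configuration has an unevenly filled e_g set; the Jahn–Teller theorem predicts a tetragonal distortion (typically axial elongation) to lift the degeneracy.
[Pt(CN)(H₂O)₅]³⁺: Summing ligand charges against the +3 overall charge gives an oxidation state of +4 for platinum. Platinum is a group-10 element; Pt(IV) is therefore d⁶. A 5d ion has a large Δₒ and is invariably low-spin. The d⁶ configuration leaves the e_g set evenly filled (or empty) — no strong Jahn–Teller driving force.

[CrCl₅F]⁴−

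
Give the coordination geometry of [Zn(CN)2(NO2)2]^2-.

tetrahedral

Summing ligand charges against the −2 overall charge gives an oxidation state of +2 for zinc.
Group 12 minus oxidation state 2 gives a d¹⁰ configuration.
With 4 monodentate ligands the coordination number is 4.
A d¹⁰ ion has no crystal-field stabilisation preference between square planar and tetrahedral, so four ligands adopt the sterically favoured tetrahedral geometry.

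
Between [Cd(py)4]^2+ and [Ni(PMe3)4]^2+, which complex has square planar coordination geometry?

For [Cd(py)4]^2+: Summing ligand charges against the +2 overall charge gives an oxidation state of +2 for cadmium. Cadmium is a group-12 element; Cd(II) is therefore d¹⁰. A d¹⁰ ion has no crystal-field stabilisation preference between square planar and tetrahedral, so four ligands adopt the sterically favoured tetrahedral geometry. → tetrahedral.
For [Ni(PMe3)4]^2+: Summing ligand charges against the +2 overall charge gives an oxidation state of +2 for nickel. Nickel is a group-10 element; Ni(II) is therefore d⁸. Trimethylphosphine is a strong-field ligand (high in the spectrochemical series). A 3d d⁸ ion with strong-field ligands gains enough CFSE to favour square planar over tetrahedral. → square planar.

[Ni(PMe3)4]^2+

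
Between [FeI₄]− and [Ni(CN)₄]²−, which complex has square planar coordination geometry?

[Ni(CN)₄]²−

For [FeI₄]−: Each iodide is −1; balancing the −1 overall charge requires Fe(III). Fe sits in group 8, so the d-electron count is 8 − 3 = 5. A high-spin d⁵ ion has zero CFSE in either geometry, so four ligands adopt the sterically favoured tetrahedral geometry. → tetrahedral.
For [Ni(CN)₄]²−: Each cyanide is −1; balancing the −2 overall charge requires Ni(II). Group 10 minus oxidation state 2 gives a d⁸ configuration. Cyanide is a strong-field ligand (high in the spectrochemical series). A 3d d⁸ ion with strong-field ligands gains enough CFSE to favour square planar over tetrahedral. → square planar.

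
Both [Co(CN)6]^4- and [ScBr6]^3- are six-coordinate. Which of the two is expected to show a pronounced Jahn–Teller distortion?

[Co(CN)6]^4-

[Co(CN)6]^4-: Ligand charges: each cyanide is −1. With an overall charge of −4 the cobalt centre must be in the +2 oxidation state. Group 9 minus oxidation state 2 gives a d⁷ configuration. Cyanide is a strong-field ligand (high in the spectrochemical series) for a first-row metal, so the complex is low-spin. The t₂g⁶e_g¹ (low-spin) configuration has an unevenly filled e_g set; the Jahn–Teller theorem predicts a tetragonal distortion (typically axial elongation) to lift the degeneracy.
[ScBr6]^3-: Ligand charges: each bromide is −1. With an overall charge of −3 the scandium centre must be in the +3 oxidation state. Group 3 minus oxidation state 3 gives a d⁰ configuration. The d⁰ configuration leaves the e_g set evenly filled (or empty) — no strong Jahn–Teller driving force.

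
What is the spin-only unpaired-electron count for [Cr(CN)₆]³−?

Summing ligand charges against the −3 overall charge gives an oxidation state of +3 for chromium.
Cr sits in group 6, so the d-electron count is 6 − 3 = 3.
In an octahedral field the d³ configuration is t₂g³e_g⁰ (only one arrangement possible), giving 3 unpaired electrons.

3 unpaired electrons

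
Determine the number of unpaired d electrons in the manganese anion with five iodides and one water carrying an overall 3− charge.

5

Each iodide is −1; water is neutral; balancing the −3 overall charge requires Mn(II).
Group 7 minus oxidation state 2 gives a d⁵ configuration.
The spin state decides the count: Iodide is a weak-field ligand for a first-row metal, so the complex is high-spin.
An octahedral high-spin d⁵ ion is t₂g³e_g², giving 5 unpaired electrons.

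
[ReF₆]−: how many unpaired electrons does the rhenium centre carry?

2 unpaired electrons

Summing ligand charges against the −1 overall charge gives an oxidation state of +5 for rhenium.
Re sits in group 7, so the d-electron count is 7 − 5 = 2.
In an octahedral field the d² configuration is t₂g²e_g⁰ (only one arrangement possible), giving 2 unpaired electrons.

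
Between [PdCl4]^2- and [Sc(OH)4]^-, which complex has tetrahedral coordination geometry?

For [PdCl4]^2-: Summing ligand charges against the −2 overall charge gives an oxidation state of +2 for palladium. Palladium is a group-10 element; Pd(II) is therefore d⁸. A 4d d⁸ ion has a large crystal-field splitting; square planar leaves the high-energy d_{x²−y²} orbital empty and maximises CFSE. → square planar.
For [Sc(OH)4]^-: Each hydroxide is −1; balancing the −1 overall charge requires Sc(III). Group 3 minus oxidation state 3 gives a d⁰ configuration. A d⁰ ion has no crystal-field stabilisation preference between square planar and tetrahedral, so four ligands adopt the sterically favoured tetrahedral geometry. → tetrahedral.

[Sc(OH)4]^-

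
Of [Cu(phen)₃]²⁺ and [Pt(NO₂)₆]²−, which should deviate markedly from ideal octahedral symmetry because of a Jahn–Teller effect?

[Cu(phen)₃]²⁺

[Cu(phen)₃]²⁺: Summing ligand charges against the +2 overall charge gives an oxidation state of +2 for copper. Copper is a group-11 element; Cu(II) is therefore d⁹. The t₂g⁶e_g³ configuration has an unevenly filled e_g set; the Jahn–Teller theorem predicts a tetragonal distortion (typically axial elongation) to lift the degeneracy.
[Pt(NO₂)₆]²−: Each nitro (N-bound nitrite) is −1; balancing the −2 overall charge requires Pt(IV). Platinum is a group-10 element; Pt(IV) is therefore d⁶. A 5d ion has a large Δₒ and is invariably low-spin. The d⁶ configuration leaves the e_g set evenly filled (or empty) — no strong Jahn–Teller driving force.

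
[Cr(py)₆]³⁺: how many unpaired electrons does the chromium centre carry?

3 unpaired electrons

Pyridine is neutral; balancing the +3 overall charge requires Cr(III).
Group 6 minus oxidation state 3 gives a d³ configuration.
In an octahedral field the d³ configuration is t₂g³e_g⁰ (only one arrangement possible), giving 3 unpaired electrons.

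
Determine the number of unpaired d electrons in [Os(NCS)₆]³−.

1

Summing ligand charges against the −3 overall charge gives an oxidation state of +3 for osmium.
Osmium is a group-8 element; Os(III) is therefore d⁵.
The spin state decides the count: a 5d ion has a large Δₒ and is invariably low-spin.
An octahedral low-spin d⁵ ion is t₂g⁵e_g⁰, giving 1 unpaired electron.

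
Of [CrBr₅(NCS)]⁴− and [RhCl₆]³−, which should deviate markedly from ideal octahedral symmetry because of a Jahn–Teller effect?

[CrBr₅(NCS)]⁴−: Each bromide is −1; each isothiocyanate is −1; balancing the −4 overall charge requires Cr(II). Chromium is a group-6 element; Cr(II) is therefore d⁴. Bromide and isothiocyanate are weak-field ligands for a first-row metal, so the complex is high-spin. The t₂g³e_g¹ (high-spin) configuration has an unevenly filled e_g set; the Jahn–Teller theorem predicts a tetragonal distortion (typically axial elongation) to lift the degeneracy.
[RhCl₆]³−: Summing ligand charges against the −3 overall charge gives an oxidation state of +3 for rhodium. Rhodium is a group-9 element; Rh(III) is therefore d⁶. A 4d ion has a large Δₒ and is invariably low-spin. The d⁶ configuration leaves the e_g set evenly filled (or empty) — no strong Jahn–Teller driving force.

[CrBr₅(NCS)]⁴−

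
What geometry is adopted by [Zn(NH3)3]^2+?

Ligand charges: ammonia is neutral. With an overall charge of +2 the zinc centre must be in the +2 oxidation state.
Zinc is a group-12 element; Zn(II) is therefore d¹⁰.
Coordination number: 3.
Three ligands around a d¹⁰ centre minimise repulsion in a trigonal-planar arrangement.

trigonal planar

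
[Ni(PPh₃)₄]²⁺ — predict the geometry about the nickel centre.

Triphenylphosphine is neutral; balancing the +2 overall charge requires Ni(II).
Group 10 minus oxidation state 2 gives a d⁸ configuration.
With 4 monodentate ligands the coordination number is 4.
Triphenylphosphine is a strong-field ligand (high in the spectrochemical series).
A 3d d⁸ ion with strong-field ligands gains enough CFSE to favour square planar over tetrahedral.

square planar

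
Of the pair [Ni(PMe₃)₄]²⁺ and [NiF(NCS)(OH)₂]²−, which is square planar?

For [Ni(PMe₃)₄]²⁺: Trimethylphosphine is neutral; balancing the +2 overall charge requires Ni(II). Group 10 minus oxidation state 2 gives a d⁸ configuration. Trimethylphosphine is a strong-field ligand (high in the spectrochemical series). A 3d d⁸ ion with strong-field ligands gains enough CFSE to favour square planar over tetrahedral. → square planar.
For [NiF(NCS)(OH)₂]²−: Each fluoride is −1; each isothiocyanate is −1; each hydroxide is −1; balancing the −2 overall charge requires Ni(II). Group 10 minus oxidation state 2 gives a d⁸ configuration. Fluoride, hydroxide, and isothiocyanate are weak-field ligands. With weak-field ligands the CFSE gain from square planar is small, so a 3d d⁸ ion takes the sterically preferred tetrahedral geometry. → tetrahedral.

[Ni(PMe₃)₄]²⁺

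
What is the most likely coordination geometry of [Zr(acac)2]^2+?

Summing ligand charges against the +2 overall charge gives an oxidation state of +4 for zirconium.
Zr sits in group 4, so the d-electron count is 4 − 4 = 0.
Counting donor atoms: 2×acetylacetonate (bidentate) → 4 donors. Coordination number = 4.
A d⁰ ion has no crystal-field stabilisation preference between square planar and tetrahedral, so four ligands adopt the sterically favoured tetrahedral geometry.

tetrahedral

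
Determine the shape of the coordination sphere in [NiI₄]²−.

Summing ligand charges against the −2 overall charge gives an oxidation state of +2 for nickel.
Nickel is a group-10 element; Ni(II) is therefore d⁸.
Coordination number: 4.
Iodide is a weak-field ligand.
With weak-field ligands the CFSE gain from square planar is small, so a 3d d⁸ ion takes the sterically preferred tetrahedral geometry.

tetrahedral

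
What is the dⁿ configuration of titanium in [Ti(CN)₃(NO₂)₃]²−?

Summing ligand charges against the −2 overall charge gives an oxidation state of +4 for titanium.
Titanium is a group-4 element; Ti(IV) is therefore d⁰.

d0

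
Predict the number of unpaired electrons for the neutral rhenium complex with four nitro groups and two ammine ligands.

Ligand charges: each nitro (N-bound nitrite) is −1; ammonia is neutral. With an overall charge of 0 the rhenium centre must be in the +4 oxidation state.
Re sits in group 7, so the d-electron count is 7 − 4 = 3.
In an octahedral field the d³ configuration is t₂g³e_g⁰ (only one arrangement possible), giving 3 unpaired electrons.

3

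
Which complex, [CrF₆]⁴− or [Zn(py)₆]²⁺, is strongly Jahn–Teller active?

[CrF₆]⁴−: Ligand charges: each fluoride is −1. With an overall charge of −4 the chromium centre must be in the +2 oxidation state. Cr sits in group 6, so the d-electron count is 6 − 2 = 4. Fluoride is a weak-field ligand for a first-row metal, so the complex is high-spin. The t₂g³e_g¹ (high-spin) configuration has an unevenly filled e_g set; the Jahn–Teller theorem predicts a tetragonal distortion (typically axial elongation) to lift the degeneracy.
[Zn(py)₆]²⁺: Pyridine is neutral; balancing the +2 overall charge requires Zn(II). Zinc is a group-12 element; Zn(II) is therefore d¹⁰. The d¹⁰ configuration leaves the e_g set evenly filled (or empty) — no strong Jahn–Teller driving force.

[CrF₆]⁴−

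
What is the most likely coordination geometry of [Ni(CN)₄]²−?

Summing ligand charges against the −2 overall charge gives an oxidation state of +2 for nickel.
Nickel is a group-10 element; Ni(II) is therefore d⁸.
With 4 monodentate ligands the coordination number is 4.
Cyanide is a strong-field ligand (high in the spectrochemical series).
A 3d d⁸ ion with strong-field ligands gains enough CFSE to favour square planar over tetrahedral.

square planar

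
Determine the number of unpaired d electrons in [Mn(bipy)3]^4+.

Summing ligand charges against the +4 overall charge gives an oxidation state of +4 for manganese.
Manganese is a group-7 element; Mn(IV) is therefore d³.
Counting donor atoms: 3×2,2′-bipyridine (bidentate) → 6 donors. Coordination number = 6.
In an octahedral field the d³ configuration is t₂g³e_g⁰ (only one arrangement possible), giving 3 unpaired electrons.

3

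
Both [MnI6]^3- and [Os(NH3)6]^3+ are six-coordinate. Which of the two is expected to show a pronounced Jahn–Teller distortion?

[MnI6]^3-

[MnI6]^3-: Each iodide is −1; balancing the −3 overall charge requires Mn(III). Manganese is a group-7 element; Mn(III) is therefore d⁴. Iodide is a weak-field ligand for a first-row metal, so the complex is high-spin. The t₂g³e_g¹ (high-spin) configuration has an unevenly filled e_g set; the Jahn–Teller theorem predicts a tetragonal distortion (typically axial elongation) to lift the degeneracy.
[Os(NH3)6]^3+: Ligand charges: ammonia is neutral. With an overall charge of +3 the osmium centre must be in the +3 oxidation state. Os sits in group 8, so the d-electron count is 8 − 3 = 5. A 5d ion has a large Δₒ and is invariably low-spin. The d⁵ configuration leaves the e_g set evenly filled (or empty) — no strong Jahn–Teller driving force.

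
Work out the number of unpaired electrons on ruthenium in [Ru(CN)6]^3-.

1 unpaired electron

Each cyanide is −1; balancing the −3 overall charge requires Ru(III).
Ruthenium is a group-8 element; Ru(III) is therefore d⁵.
The spin state decides the count: a 4d ion has a large Δₒ and is invariably low-spin.
An octahedral low-spin d⁵ ion is t₂g⁵e_g⁰, giving 1 unpaired electron.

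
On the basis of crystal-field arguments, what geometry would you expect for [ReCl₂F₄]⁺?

octahedral

Summing ligand charges against the +1 overall charge gives an oxidation state of +7 for rhenium.
Group 7 minus oxidation state 7 gives a d⁰ configuration.
Coordination number: 6.
Six donors around a single metal centre give an octahedral coordination sphere.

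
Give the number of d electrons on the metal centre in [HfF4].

Each fluoride is −1; balancing the 0 overall charge requires Hf(IV).
Hafnium is a group-4 element; Hf(IV) is therefore d⁰.

d0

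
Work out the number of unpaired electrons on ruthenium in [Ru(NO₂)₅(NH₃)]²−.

Ligand charges: each nitro (N-bound nitrite) is −1; ammonia is neutral. With an overall charge of −2 the ruthenium centre must be in the +3 oxidation state.
Group 8 minus oxidation state 3 gives a d⁵ configuration.
The spin state decides the count: a 4d ion has a large Δₒ and is invariably low-spin.
An octahedral low-spin d⁵ ion is t₂g⁵e_g⁰, giving 1 unpaired electron.

1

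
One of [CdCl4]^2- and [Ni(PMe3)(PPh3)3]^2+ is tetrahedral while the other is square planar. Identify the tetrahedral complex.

For [CdCl4]^2-: Summing ligand charges against the −2 overall charge gives an oxidation state of +2 for cadmium. Cadmium is a group-12 element; Cd(II) is therefore d¹⁰. A d¹⁰ ion has no crystal-field stabilisation preference between square planar and tetrahedral, so four ligands adopt the sterically favoured tetrahedral geometry. → tetrahedral.
For [Ni(PMe3)(PPh3)3]^2+: Trimethylphosphine is neutral; triphenylphosphine is neutral; balancing the +2 overall charge requires Ni(II). Nickel is a group-10 element; Ni(II) is therefore d⁸. Trimethylphosphine and triphenylphosphine are strong-field ligands (high in the spectrochemical series). A 3d d⁸ ion with strong-field ligands gains enough CFSE to favour square planar over tetrahedral. → square planar.

[CdCl4]^2-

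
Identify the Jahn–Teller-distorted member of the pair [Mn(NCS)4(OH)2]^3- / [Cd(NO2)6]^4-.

[Mn(NCS)4(OH)2]^3-: Ligand charges: each isothiocyanate is −1; each hydroxide is −1. With an overall charge of −3 the manganese centre must be in the +3 oxidation state. Manganese is a group-7 element; Mn(III) is therefore d⁴. Hydroxide and isothiocyanate are weak-field ligands for a first-row metal, so the complex is high-spin. The t₂g³e_g¹ (high-spin) configuration has an unevenly filled e_g set; the Jahn–Teller theorem predicts a tetragonal distortion (typically axial elongation) to lift the degeneracy.
[Cd(NO2)6]^4-: Each nitro (N-bound nitrite) is −1; balancing the −4 overall charge requires Cd(II). Group 12 minus oxidation state 2 gives a d¹⁰ configuration. The d¹⁰ configuration leaves the e_g set evenly filled (or empty) — no strong Jahn–Teller driving force.

[Mn(NCS)4(OH)2]^3-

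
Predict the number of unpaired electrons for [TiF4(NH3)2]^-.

Ligand charges: each fluoride is −1; ammonia is neutral. With an overall charge of −1 the titanium centre must be in the +3 oxidation state.
Ti sits in group 4, so the d-electron count is 4 − 3 = 1.
In an octahedral field the d¹ configuration is t₂g¹e_g⁰ (only one arrangement possible), giving 1 unpaired electron.

1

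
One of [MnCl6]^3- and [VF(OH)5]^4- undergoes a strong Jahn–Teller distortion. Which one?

[MnCl6]^3-

[MnCl6]^3-: Each chloride is −1; balancing the −3 overall charge requires Mn(III). Mn sits in group 7, so the d-electron count is 7 − 3 = 4. Chloride is a weak-field ligand for a first-row metal, so the complex is high-spin. The t₂g³e_g¹ (high-spin) configuration has an unevenly filled e_g set; the Jahn–Teller theorem predicts a tetragonal distortion (typically axial elongation) to lift the degeneracy.
[VF(OH)5]^4-: Ligand charges: each fluoride is −1; each hydroxide is −1. With an overall charge of −4 the vanadium centre must be in the +2 oxidation state. Group 5 minus oxidation state 2 gives a d³ configuration. The d³ configuration leaves the e_g set evenly filled (or empty) — no strong Jahn–Teller driving force.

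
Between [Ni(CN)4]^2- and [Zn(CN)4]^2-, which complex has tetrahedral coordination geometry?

[Zn(CN)4]^2-

For [Ni(CN)4]^2-: Each cyanide is −1; balancing the −2 overall charge requires Ni(II). Group 10 minus oxidation state 2 gives a d⁸ configuration. Cyanide is a strong-field ligand (high in the spectrochemical series). A 3d d⁸ ion with strong-field ligands gains enough CFSE to favour square planar over tetrahedral. → square planar.
For [Zn(CN)4]^2-: Ligand charges: each cyanide is −1. With an overall charge of −2 the zinc centre must be in the +2 oxidation state. Group 12 minus oxidation state 2 gives a d¹⁰ configuration. A d¹⁰ ion has no crystal-field stabilisation preference between square planar and tetrahedral, so four ligands adopt the sterically favoured tetrahedral geometry. → tetrahedral.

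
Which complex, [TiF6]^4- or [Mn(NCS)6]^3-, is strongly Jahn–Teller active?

[TiF6]^4-: Each fluoride is −1; balancing the −4 overall charge requires Ti(II). Group 4 minus oxidation state 2 gives a d² configuration. The d² configuration leaves the e_g set evenly filled (or empty) — no strong Jahn–Teller driving force.
[Mn(NCS)6]^3-: Ligand charges: each isothiocyanate is −1. With an overall charge of −3 the manganese centre must be in the +3 oxidation state. Manganese is a group-7 element; Mn(III) is therefore d⁴. Isothiocyanate is a weak-field ligand for a first-row metal, so the complex is high-spin. The t₂g³e_g¹ (high-spin) configuration has an unevenly filled e_g set; the Jahn–Teller theorem predicts a tetragonal distortion (typically axial elongation) to lift the degeneracy.

[Mn(NCS)6]^3-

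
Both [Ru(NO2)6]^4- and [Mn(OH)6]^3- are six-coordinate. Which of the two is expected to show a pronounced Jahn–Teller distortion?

[Mn(OH)6]^3-

[Ru(NO2)6]^4-: Summing ligand charges against the −4 overall charge gives an oxidation state of +2 for ruthenium. Ruthenium is a group-8 element; Ru(II) is therefore d⁶. A 4d ion has a large Δₒ and is invariably low-spin. The d⁶ configuration leaves the e_g set evenly filled (or empty) — no strong Jahn–Teller driving force.
[Mn(OH)6]^3-: Each hydroxide is −1; balancing the −3 overall charge requires Mn(III). Manganese is a group-7 element; Mn(III) is therefore d⁴. Hydroxide is a weak-field ligand for a first-row metal, so the complex is high-spin. The t₂g³e_g¹ (high-spin) configuration has an unevenly filled e_g set; the Jahn–Teller theorem predicts a tetragonal distortion (typically axial elongation) to lift the degeneracy.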